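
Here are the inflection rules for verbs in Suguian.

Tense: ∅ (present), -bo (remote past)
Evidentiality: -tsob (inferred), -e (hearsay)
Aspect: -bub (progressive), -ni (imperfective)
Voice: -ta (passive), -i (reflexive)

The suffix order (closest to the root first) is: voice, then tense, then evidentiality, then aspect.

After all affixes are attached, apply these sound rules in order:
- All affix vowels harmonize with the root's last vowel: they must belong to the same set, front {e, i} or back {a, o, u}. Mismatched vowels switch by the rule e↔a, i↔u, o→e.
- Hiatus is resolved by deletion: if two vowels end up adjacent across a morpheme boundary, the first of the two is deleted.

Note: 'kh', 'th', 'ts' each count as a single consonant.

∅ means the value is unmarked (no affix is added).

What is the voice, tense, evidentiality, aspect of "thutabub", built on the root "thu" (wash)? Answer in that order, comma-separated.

passive, present, hearsay, progressive

Segment: thu-ta-e-bub.
voice: -ta → passive.
tense: ∅ → present.
evidentiality: -e → hearsay.
aspect: -bub → progressive.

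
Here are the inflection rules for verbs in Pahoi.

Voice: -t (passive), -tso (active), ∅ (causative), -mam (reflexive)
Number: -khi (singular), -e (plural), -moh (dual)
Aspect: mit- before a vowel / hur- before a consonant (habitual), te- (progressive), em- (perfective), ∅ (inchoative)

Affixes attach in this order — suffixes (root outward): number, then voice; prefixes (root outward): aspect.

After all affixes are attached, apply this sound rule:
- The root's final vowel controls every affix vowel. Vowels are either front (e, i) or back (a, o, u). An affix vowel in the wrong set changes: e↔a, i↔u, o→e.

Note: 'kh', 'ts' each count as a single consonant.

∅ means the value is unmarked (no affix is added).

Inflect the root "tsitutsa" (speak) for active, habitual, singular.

hurtsitutsakhutso

Attach aspect habitual hur- (before consonant 'ts') → hurtsitutsa.
Attach number singular -khi → hurtsitutsakhi.
Attach voice active -tso → hurtsitutsakhitso.
Apply vowel harmony: hurtsitutsakhitso → hurtsitutsakhutso.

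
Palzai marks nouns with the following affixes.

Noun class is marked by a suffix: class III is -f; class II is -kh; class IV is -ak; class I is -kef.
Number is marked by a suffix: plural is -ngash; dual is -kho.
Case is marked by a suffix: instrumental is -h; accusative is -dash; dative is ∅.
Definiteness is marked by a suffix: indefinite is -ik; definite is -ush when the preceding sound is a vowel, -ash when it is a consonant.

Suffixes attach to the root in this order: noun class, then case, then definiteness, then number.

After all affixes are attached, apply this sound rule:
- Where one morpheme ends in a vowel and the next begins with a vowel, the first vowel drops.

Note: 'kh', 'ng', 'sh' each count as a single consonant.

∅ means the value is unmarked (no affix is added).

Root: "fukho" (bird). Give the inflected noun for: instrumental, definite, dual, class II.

Attach noun class class II -kh → fukhokh.
Attach case instrumental -h → fukhokhh.
Attach definiteness definite -ash (after consonant 'h') → fukhokhhash.
Attach number dual -kho → fukhokhhashkho.
Vowel deletion: no change.

fukhokhhashkho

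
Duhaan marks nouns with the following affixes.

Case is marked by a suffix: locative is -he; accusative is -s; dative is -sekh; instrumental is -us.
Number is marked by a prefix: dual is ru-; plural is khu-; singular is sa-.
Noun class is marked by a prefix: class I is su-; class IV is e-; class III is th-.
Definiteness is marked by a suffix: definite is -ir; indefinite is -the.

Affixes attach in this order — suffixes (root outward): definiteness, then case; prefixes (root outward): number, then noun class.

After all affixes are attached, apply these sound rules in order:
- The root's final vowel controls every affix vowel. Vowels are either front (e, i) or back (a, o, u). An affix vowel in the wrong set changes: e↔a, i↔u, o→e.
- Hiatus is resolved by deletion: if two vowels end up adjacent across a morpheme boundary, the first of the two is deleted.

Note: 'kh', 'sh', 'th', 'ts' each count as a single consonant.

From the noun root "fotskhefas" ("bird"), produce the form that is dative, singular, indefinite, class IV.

asafotskhefasthasakh

Attach number singular sa- → safotskhefas.
Attach definiteness indefinite -the → safotskhefasthe.
Attach case dative -sekh → safotskhefasthesekh.
Attach noun class class IV e- → esafotskhefasthesekh.
Apply vowel harmony: esafotskhefasthesekh → asafotskhefasthasakh.
Vowel deletion: no change.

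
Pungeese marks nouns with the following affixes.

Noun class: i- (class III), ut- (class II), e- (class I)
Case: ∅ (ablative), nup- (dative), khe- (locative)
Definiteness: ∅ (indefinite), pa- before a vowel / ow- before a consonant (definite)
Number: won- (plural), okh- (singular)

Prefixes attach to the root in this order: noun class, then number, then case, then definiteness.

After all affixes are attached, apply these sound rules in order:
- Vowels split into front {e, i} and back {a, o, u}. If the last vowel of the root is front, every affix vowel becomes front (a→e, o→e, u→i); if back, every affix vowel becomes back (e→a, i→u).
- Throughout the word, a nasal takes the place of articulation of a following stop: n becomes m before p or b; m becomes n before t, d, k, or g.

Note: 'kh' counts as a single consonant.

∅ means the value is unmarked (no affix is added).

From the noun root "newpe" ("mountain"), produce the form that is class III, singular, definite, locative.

ewkheekhinewpe

Attach noun class class III i- → inewpe.
Attach number singular okh- → okhinewpe.
Attach case locative khe- → kheokhinewpe.
Attach definiteness definite ow- (before consonant 'kh') → owkheokhinewpe.
Apply vowel harmony: owkheokhinewpe → ewkheekhinewpe.
Nasal assimilation: no change.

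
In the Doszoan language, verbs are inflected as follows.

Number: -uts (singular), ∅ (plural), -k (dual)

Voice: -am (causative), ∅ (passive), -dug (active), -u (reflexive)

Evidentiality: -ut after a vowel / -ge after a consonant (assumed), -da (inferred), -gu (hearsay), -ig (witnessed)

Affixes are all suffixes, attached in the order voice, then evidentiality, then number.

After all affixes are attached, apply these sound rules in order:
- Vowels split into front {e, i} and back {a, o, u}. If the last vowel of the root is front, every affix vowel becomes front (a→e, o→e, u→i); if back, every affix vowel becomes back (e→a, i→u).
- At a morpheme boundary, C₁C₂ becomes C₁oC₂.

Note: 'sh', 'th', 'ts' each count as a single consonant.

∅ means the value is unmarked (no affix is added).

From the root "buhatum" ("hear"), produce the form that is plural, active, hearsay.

buhatumodugogu

Attach voice active -dug → buhatumdug.
Attach evidentiality hearsay -gu → buhatumduggu.
number = plural: zero marking, form stays buhatumduggu.
Vowel harmony: no change.
Apply epenthesis: buhatumduggu → buhatumodugogu.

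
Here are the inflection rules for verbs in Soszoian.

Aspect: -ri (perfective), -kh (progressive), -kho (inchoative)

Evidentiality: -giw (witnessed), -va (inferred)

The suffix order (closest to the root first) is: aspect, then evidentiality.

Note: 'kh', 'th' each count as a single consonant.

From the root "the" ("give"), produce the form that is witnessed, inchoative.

thekhogiw

Attach aspect inchoative -kho → thekho.
Attach evidentiality witnessed -giw → thekhogiw.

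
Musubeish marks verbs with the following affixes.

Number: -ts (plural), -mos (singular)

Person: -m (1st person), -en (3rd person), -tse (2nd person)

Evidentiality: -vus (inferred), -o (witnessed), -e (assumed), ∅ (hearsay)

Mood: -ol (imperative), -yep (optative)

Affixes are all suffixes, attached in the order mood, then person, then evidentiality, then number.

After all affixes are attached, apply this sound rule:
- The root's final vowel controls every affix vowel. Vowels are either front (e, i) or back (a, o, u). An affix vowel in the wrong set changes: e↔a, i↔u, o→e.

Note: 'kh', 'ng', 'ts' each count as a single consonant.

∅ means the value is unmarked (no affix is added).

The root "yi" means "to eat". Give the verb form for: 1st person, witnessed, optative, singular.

yiyepmemes

Attach mood optative -yep → yiyep.
Attach person 1st person -m → yiyepm.
Attach evidentiality witnessed -o → yiyepmo.
Attach number singular -mos → yiyepmomos.
Apply vowel harmony: yiyepmomos → yiyepmemes.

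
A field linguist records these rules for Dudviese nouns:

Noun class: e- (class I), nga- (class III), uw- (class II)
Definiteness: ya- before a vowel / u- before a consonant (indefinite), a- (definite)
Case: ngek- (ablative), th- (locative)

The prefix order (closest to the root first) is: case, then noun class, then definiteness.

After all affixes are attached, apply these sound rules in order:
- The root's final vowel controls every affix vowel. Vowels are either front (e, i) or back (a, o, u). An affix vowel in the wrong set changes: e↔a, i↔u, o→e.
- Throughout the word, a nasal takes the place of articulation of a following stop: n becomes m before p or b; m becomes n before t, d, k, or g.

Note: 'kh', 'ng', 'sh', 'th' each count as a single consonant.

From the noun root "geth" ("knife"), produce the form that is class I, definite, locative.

Attach case locative th- → thgeth.
Attach noun class class I e- → ethgeth.
Attach definiteness definite a- → aethgeth.
Apply vowel harmony: aethgeth → eethgeth.
Nasal assimilation: no change.

eethgeth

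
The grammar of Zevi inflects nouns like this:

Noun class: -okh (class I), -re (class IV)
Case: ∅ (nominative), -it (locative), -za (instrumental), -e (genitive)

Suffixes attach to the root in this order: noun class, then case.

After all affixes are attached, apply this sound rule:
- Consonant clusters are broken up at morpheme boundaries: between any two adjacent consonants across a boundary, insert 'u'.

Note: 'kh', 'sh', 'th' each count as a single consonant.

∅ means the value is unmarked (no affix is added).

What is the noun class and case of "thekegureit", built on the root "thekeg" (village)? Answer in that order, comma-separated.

class IV, locative

Segment: thekeg-re-it.
noun class: -re → class IV.
case: -it → locative.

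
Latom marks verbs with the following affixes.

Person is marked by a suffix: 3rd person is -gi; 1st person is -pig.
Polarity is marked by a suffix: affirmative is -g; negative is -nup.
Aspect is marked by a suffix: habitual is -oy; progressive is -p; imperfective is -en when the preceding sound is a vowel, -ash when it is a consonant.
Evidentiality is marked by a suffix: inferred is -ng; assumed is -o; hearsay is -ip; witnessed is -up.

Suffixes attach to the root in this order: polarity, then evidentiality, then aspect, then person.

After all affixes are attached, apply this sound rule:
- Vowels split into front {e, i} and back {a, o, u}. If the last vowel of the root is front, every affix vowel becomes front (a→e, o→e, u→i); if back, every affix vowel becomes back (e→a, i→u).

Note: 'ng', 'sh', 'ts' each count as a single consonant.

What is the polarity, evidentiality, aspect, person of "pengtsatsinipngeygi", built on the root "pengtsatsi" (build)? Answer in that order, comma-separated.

Segment: pengtsatsi-nup-ng-oy-gi.
polarity: -nup → negative.
evidentiality: -ng → inferred.
aspect: -oy → habitual.
person: -gi → 3rd person.

negative, inferred, habitual, 3rd person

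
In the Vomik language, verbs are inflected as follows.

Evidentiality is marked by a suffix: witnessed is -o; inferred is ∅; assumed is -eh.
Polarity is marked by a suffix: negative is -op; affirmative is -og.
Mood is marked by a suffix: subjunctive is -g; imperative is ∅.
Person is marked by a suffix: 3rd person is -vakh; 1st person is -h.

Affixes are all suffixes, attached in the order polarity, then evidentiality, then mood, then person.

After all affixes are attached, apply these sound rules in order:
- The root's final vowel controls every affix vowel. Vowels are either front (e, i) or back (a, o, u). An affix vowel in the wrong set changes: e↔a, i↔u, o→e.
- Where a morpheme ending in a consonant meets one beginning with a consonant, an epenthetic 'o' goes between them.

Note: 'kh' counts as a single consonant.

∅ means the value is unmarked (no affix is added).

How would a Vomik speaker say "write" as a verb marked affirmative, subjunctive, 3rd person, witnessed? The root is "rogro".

Attach polarity affirmative -og → rogroog.
Attach evidentiality witnessed -o → rogroogo.
Attach mood subjunctive -g → rogroogog.
Attach person 3rd person -vakh → rogroogogvakh.
Vowel harmony: no change.
Apply epenthesis: rogroogogvakh → rogroogogovakh.

rogroogogovakh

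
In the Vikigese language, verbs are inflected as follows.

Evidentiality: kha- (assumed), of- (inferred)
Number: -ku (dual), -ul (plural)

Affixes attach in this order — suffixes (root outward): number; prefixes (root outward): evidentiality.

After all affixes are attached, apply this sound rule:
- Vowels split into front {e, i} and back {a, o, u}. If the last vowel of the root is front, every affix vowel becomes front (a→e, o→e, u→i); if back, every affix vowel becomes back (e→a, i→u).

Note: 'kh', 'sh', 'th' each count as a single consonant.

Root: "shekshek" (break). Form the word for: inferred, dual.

efshekshekki

Attach number dual -ku → shekshekku.
Attach evidentiality inferred of- → ofshekshekku.
Apply vowel harmony: ofshekshekku → efshekshekki.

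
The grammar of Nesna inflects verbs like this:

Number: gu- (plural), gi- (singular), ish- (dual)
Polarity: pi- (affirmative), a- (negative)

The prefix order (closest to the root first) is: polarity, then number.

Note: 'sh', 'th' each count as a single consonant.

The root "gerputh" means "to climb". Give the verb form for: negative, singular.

giagerputh

Attach polarity negative a- → agerputh.
Attach number singular gi- → giagerputh.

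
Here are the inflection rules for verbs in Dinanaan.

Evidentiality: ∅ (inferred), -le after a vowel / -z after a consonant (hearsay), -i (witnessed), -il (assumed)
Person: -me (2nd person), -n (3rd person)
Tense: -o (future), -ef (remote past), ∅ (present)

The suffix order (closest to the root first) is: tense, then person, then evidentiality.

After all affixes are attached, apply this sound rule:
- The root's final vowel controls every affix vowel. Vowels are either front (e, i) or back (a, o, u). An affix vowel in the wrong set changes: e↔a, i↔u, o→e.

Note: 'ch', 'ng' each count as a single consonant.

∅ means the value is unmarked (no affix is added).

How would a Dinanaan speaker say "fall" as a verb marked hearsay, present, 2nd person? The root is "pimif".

tense = present: zero marking, form stays pimif.
Attach person 2nd person -me → pimifme.
Attach evidentiality hearsay -le (after vowel 'e') → pimifmele.
Vowel harmony: no change.

pimifmele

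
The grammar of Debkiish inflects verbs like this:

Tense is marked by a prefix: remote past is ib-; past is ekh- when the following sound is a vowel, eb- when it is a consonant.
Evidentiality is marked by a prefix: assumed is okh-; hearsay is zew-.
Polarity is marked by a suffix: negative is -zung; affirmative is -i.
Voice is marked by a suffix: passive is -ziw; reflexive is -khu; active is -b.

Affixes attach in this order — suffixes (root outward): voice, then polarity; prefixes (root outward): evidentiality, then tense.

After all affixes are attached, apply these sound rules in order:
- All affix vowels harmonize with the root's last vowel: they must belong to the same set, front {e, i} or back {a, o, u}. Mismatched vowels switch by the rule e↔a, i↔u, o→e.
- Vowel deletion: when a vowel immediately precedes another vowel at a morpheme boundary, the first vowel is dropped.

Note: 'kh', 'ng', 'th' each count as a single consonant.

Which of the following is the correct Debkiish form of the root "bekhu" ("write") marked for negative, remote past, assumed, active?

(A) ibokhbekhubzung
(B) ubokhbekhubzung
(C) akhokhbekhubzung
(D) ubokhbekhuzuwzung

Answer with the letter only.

B

Attach voice active -b → bekhub.
Attach evidentiality assumed okh- → okhbekhub.
Attach polarity negative -zung → okhbekhubzung.
Attach tense remote past ib- → ibokhbekhubzung.
Apply vowel harmony: ibokhbekhubzung → ubokhbekhubzung.
Vowel deletion: no change.
So the correct form is ubokhbekhubzung, option (B).
(A) ibokhbekhubzung is wrong: it fails to apply the sound rule(s).
(D) ubokhbekhuzuwzung is wrong: it uses passive instead of active for voice.
(C) akhokhbekhubzung is wrong: it uses past instead of remote past for tense.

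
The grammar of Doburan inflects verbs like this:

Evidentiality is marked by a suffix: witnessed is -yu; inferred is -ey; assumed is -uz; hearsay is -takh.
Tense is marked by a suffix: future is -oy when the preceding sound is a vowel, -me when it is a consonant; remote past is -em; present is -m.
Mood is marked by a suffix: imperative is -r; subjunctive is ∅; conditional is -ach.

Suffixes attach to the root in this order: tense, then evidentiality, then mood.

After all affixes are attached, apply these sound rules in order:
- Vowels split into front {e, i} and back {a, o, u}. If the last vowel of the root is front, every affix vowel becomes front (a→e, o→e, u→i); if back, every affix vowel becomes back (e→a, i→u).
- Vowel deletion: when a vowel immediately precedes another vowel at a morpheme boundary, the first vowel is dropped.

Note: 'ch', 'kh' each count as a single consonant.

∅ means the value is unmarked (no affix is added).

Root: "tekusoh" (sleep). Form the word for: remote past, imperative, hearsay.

tekusohamtakhr

Attach tense remote past -em → tekusohem.
Attach evidentiality hearsay -takh → tekusohemtakh.
Attach mood imperative -r → tekusohemtakhr.
Apply vowel harmony: tekusohemtakhr → tekusohamtakhr.
Vowel deletion: no change.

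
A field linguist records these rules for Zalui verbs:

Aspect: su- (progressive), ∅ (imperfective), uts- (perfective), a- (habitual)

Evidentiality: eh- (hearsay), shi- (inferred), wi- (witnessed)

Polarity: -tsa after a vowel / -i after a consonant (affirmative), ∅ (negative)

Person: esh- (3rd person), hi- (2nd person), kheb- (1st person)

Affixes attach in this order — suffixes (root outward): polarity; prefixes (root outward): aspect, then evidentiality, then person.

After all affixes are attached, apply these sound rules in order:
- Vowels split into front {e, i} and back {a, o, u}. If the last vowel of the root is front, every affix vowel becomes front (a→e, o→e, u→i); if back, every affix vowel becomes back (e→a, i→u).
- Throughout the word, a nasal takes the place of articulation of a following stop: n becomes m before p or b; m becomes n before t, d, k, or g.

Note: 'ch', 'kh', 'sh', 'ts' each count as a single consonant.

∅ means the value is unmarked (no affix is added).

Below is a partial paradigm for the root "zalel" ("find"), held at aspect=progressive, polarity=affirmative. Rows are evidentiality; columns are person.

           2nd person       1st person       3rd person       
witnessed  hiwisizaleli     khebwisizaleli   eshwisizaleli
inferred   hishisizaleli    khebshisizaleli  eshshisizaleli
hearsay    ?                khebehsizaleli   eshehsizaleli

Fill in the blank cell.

hiehsizaleli

Attach aspect progressive su- → suzalel.
Attach evidentiality hearsay eh- → ehsuzalel.
Attach polarity affirmative -i (after consonant 'l') → ehsuzaleli.
Attach person 2nd person hi- → hiehsuzaleli.
Apply vowel harmony: hiehsuzaleli → hiehsizaleli.
Nasal assimilation: no change.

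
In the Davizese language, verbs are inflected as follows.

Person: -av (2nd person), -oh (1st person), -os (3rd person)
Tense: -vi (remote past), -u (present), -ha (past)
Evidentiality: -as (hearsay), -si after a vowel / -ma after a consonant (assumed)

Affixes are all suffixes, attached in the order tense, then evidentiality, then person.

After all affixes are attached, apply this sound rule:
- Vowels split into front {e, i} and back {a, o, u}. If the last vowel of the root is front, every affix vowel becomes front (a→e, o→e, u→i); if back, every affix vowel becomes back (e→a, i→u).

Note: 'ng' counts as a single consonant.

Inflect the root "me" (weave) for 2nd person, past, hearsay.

meheesev

Attach tense past -ha → meha.
Attach evidentiality hearsay -as → mehaas.
Attach person 2nd person -av → mehaasav.
Apply vowel harmony: mehaasav → meheesev.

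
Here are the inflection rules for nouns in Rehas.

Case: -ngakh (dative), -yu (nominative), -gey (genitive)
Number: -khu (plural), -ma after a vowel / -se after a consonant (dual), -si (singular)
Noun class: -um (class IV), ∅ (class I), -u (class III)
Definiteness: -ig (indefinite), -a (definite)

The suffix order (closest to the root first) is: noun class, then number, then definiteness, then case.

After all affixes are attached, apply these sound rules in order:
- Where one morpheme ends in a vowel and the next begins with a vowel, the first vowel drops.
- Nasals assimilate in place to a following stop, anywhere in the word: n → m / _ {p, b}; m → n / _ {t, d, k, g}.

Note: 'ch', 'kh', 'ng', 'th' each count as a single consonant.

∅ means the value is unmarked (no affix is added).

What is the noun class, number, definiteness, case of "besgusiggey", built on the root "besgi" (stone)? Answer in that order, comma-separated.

Segment: besgi-u-si-ig-gey.
noun class: -u → class III.
number: -si → singular.
definiteness: -ig → indefinite.
case: -gey → genitive.

class III, singular, indefinite, genitive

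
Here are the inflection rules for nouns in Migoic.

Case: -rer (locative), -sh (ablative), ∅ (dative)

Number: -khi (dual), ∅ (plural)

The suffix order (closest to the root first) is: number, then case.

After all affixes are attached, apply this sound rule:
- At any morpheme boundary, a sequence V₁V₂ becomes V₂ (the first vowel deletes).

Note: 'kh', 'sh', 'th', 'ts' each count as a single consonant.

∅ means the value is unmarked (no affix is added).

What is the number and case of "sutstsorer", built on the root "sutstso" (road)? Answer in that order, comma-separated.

plural, locative

Segment: sutstso-rer.
number: ∅ → plural.
case: -rer → locative.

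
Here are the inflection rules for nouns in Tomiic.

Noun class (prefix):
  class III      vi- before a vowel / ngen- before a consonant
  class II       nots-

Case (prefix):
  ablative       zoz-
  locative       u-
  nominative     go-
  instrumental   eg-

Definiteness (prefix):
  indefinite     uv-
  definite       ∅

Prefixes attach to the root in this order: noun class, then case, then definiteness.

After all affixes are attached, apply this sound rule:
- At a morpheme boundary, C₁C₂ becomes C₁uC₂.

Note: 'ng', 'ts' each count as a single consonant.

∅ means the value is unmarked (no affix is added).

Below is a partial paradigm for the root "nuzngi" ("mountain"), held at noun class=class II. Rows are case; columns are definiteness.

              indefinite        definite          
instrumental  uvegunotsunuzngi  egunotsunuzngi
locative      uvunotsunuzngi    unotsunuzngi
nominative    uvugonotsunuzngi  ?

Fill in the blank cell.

gonotsunuzngi

Attach noun class class II nots- → notsnuzngi.
Attach case nominative go- → gonotsnuzngi.
definiteness = definite: zero marking, form stays gonotsnuzngi.
Apply epenthesis: gonotsnuzngi → gonotsunuzngi.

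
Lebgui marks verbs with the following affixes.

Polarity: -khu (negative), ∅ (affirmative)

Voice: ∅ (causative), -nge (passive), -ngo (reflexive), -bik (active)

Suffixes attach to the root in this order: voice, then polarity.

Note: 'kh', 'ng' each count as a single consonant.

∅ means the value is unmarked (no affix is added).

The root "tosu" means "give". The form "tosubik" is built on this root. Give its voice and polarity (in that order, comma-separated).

Segment: tosu-bik.
voice: -bik → active.
polarity: ∅ → affirmative.

active, affirmative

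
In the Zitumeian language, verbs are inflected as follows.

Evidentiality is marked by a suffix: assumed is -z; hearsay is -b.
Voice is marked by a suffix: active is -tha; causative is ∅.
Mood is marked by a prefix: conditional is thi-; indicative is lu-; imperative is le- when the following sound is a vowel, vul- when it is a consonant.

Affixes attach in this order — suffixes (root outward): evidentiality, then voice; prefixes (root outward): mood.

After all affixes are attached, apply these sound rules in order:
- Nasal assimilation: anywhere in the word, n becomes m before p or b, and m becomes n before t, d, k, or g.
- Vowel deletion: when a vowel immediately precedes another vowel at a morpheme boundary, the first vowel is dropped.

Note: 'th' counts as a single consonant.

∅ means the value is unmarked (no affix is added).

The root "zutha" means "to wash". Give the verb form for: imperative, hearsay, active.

Attach evidentiality hearsay -b → zuthab.
Attach voice active -tha → zuthabtha.
Attach mood imperative vul- (before consonant 'z') → vulzuthabtha.
Nasal assimilation: no change.
Vowel deletion: no change.

vulzuthabtha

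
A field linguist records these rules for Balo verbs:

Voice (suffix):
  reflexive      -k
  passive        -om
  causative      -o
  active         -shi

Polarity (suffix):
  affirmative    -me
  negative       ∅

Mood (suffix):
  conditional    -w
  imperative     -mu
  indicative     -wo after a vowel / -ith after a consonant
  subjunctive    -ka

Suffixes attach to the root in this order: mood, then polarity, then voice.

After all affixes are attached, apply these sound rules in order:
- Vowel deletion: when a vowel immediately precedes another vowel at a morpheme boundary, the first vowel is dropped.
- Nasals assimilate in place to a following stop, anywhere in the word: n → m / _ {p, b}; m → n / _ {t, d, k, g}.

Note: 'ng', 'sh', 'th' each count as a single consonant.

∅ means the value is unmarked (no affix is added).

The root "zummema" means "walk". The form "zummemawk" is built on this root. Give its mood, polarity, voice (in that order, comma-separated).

Segment: zummema-w-k.
mood: -w → conditional.
polarity: ∅ → negative.
voice: -k → reflexive.

conditional, negative, reflexive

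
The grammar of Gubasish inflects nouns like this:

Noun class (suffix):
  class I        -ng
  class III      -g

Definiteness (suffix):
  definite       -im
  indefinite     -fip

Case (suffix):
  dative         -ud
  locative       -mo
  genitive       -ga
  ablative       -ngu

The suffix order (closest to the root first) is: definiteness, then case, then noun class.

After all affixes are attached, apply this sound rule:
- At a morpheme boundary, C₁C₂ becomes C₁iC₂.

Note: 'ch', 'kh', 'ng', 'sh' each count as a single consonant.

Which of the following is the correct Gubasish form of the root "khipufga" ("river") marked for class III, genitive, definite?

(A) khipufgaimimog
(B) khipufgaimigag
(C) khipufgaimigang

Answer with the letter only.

Attach definiteness definite -im → khipufgaim.
Attach case genitive -ga → khipufgaimga.
Attach noun class class III -g → khipufgaimgag.
Apply epenthesis: khipufgaimgag → khipufgaimigag.
So the correct form is khipufgaimigag, option (B).
(A) khipufgaimimog is wrong: it uses locative instead of genitive for case.
(C) khipufgaimigang is wrong: it uses class I instead of class III for noun class.

B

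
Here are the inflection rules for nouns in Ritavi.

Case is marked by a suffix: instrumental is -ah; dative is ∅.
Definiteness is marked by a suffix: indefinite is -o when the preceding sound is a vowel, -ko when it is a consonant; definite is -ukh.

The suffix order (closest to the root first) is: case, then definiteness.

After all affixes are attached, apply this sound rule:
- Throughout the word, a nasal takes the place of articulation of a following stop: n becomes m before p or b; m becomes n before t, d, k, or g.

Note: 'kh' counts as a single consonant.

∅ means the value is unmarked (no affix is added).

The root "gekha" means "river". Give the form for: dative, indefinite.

gekhao

case = dative: zero marking, form stays gekha.
Attach definiteness indefinite -o (after vowel 'a') → gekhao.
Nasal assimilation: no change.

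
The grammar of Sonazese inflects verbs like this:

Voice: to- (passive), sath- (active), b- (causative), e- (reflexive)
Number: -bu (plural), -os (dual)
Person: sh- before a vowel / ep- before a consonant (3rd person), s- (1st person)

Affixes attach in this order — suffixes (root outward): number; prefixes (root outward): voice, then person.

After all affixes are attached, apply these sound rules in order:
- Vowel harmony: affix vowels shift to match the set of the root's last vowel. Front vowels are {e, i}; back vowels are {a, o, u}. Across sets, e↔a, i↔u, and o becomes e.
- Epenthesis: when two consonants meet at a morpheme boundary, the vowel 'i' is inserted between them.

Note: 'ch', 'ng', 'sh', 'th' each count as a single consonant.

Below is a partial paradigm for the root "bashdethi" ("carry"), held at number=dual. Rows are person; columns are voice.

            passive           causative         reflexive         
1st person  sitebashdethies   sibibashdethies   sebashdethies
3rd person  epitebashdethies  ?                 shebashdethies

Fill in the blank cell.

Attach voice causative b- → bbashdethi.
Attach number dual -os → bbashdethios.
Attach person 3rd person ep- (before consonant 'b') → epbbashdethios.
Apply vowel harmony: epbbashdethios → epbbashdethies.
Apply epenthesis: epbbashdethies → epibibashdethies.

epibibashdethies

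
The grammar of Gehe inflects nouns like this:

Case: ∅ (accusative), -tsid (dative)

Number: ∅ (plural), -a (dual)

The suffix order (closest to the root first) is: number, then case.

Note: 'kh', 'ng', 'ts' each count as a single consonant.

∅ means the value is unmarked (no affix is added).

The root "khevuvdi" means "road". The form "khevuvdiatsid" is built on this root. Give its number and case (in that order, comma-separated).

dual, dative

Segment: khevuvdi-a-tsid.
number: -a → dual.
case: -tsid → dative.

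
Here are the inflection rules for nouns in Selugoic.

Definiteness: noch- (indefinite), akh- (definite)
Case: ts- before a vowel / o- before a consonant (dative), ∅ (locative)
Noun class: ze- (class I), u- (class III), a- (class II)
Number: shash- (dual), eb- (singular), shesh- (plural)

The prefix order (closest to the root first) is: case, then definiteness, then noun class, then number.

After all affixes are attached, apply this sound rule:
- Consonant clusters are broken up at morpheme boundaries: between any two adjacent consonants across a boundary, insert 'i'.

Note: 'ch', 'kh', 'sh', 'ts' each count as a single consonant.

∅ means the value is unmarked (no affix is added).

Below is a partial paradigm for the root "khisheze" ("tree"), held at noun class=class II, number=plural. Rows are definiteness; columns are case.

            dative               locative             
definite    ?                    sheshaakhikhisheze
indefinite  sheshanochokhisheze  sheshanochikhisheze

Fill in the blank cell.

sheshaakhokhisheze

Attach case dative o- (before consonant 'kh') → okhisheze.
Attach definiteness definite akh- → akhokhisheze.
Attach noun class class II a- → aakhokhisheze.
Attach number plural shesh- → sheshaakhokhisheze.
Epenthesis: no change.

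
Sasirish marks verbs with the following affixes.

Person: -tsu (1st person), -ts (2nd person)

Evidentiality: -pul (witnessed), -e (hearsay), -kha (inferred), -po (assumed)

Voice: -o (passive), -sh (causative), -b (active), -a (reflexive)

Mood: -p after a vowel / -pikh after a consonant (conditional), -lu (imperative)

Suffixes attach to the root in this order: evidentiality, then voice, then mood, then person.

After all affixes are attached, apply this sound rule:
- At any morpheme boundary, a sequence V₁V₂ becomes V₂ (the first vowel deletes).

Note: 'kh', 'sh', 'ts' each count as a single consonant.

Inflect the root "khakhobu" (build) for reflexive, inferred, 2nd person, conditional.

khakhobukhapts

Attach evidentiality inferred -kha → khakhobukha.
Attach voice reflexive -a → khakhobukhaa.
Attach mood conditional -p (after vowel 'a') → khakhobukhaap.
Attach person 2nd person -ts → khakhobukhaapts.
Apply vowel deletion: khakhobukhaapts → khakhobukhapts.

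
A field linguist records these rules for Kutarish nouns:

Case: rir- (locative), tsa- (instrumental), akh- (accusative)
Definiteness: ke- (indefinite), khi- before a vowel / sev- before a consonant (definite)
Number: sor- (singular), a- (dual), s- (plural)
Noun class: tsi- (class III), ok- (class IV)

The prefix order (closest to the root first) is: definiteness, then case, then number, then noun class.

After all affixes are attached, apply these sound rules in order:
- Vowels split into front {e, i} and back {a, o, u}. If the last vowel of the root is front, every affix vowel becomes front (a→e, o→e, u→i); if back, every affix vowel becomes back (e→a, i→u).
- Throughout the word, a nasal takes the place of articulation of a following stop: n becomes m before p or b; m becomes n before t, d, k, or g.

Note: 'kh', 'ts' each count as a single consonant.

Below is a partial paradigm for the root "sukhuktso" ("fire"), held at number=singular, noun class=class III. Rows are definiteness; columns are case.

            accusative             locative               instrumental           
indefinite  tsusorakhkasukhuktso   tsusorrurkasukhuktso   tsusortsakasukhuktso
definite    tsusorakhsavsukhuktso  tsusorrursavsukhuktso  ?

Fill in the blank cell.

Attach definiteness definite sev- (before consonant 's') → sevsukhuktso.
Attach case instrumental tsa- → tsasevsukhuktso.
Attach number singular sor- → sortsasevsukhuktso.
Attach noun class class III tsi- → tsisortsasevsukhuktso.
Apply vowel harmony: tsisortsasevsukhuktso → tsusortsasavsukhuktso.
Nasal assimilation: no change.

tsusortsasavsukhuktso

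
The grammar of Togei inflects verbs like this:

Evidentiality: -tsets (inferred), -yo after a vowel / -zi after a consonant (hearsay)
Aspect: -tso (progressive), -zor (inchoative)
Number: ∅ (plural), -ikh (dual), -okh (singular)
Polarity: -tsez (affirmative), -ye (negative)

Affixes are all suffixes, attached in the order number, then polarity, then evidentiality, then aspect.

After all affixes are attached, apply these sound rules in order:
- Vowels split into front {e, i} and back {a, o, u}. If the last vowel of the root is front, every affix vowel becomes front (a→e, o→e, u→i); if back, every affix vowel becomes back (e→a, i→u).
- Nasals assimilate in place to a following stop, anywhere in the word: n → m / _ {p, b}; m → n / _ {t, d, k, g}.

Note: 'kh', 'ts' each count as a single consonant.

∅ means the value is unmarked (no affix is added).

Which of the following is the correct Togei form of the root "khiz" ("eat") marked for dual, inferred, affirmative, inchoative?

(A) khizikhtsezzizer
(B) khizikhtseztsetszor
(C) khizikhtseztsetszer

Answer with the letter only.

C

Attach number dual -ikh → khizikh.
Attach polarity affirmative -tsez → khizikhtsez.
Attach evidentiality inferred -tsets → khizikhtseztsets.
Attach aspect inchoative -zor → khizikhtseztsetszor.
Apply vowel harmony: khizikhtseztsetszor → khizikhtseztsetszer.
Nasal assimilation: no change.
So the correct form is khizikhtseztsetszer, option (C).
(A) khizikhtsezzizer is wrong: it uses hearsay instead of inferred for evidentiality.
(B) khizikhtseztsetszor is wrong: it fails to apply the sound rule(s).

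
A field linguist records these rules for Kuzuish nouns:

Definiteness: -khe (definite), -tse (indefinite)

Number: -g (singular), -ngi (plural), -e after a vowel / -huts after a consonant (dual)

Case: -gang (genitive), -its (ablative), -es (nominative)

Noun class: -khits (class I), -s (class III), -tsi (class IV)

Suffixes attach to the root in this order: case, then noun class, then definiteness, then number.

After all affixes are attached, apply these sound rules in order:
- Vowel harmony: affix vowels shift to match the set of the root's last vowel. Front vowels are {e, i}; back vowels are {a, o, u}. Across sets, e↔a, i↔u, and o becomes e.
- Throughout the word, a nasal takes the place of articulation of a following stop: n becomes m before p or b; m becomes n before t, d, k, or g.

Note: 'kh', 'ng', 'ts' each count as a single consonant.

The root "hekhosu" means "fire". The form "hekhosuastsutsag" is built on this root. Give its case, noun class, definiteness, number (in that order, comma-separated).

Segment: hekhosu-es-tsi-tse-g.
case: -es → nominative.
noun class: -tsi → class IV.
definiteness: -tse → indefinite.
number: -g → singular.

nominative, class IV, indefinite, singular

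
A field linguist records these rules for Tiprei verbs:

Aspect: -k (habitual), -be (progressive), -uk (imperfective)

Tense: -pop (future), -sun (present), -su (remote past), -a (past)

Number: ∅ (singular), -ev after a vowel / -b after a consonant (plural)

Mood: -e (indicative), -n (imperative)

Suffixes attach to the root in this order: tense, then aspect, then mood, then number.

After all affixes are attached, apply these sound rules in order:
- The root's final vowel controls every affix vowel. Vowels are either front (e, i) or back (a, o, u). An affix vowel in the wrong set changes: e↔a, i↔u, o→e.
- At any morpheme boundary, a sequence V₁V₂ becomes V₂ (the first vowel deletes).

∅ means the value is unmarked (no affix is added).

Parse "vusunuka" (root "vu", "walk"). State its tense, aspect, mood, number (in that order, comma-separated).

Segment: vu-sun-uk-e.
tense: -sun → present.
aspect: -uk → imperfective.
mood: -e → indicative.
number: ∅ → singular.

present, imperfective, indicative, singular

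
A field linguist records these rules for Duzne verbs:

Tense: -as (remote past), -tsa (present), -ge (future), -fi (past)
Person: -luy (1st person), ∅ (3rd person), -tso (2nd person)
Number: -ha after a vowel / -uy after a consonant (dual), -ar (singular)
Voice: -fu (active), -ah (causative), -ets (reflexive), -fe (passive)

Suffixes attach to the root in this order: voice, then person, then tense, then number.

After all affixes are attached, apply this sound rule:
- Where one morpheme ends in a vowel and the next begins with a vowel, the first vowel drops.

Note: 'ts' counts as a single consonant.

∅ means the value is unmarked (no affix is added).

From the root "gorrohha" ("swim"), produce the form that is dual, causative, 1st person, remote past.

gorrohhahluyasuy

Attach voice causative -ah → gorrohhaah.
Attach person 1st person -luy → gorrohhaahluy.
Attach tense remote past -as → gorrohhaahluyas.
Attach number dual -uy (after consonant 's') → gorrohhaahluyasuy.
Apply vowel deletion: gorrohhaahluyasuy → gorrohhahluyasuy.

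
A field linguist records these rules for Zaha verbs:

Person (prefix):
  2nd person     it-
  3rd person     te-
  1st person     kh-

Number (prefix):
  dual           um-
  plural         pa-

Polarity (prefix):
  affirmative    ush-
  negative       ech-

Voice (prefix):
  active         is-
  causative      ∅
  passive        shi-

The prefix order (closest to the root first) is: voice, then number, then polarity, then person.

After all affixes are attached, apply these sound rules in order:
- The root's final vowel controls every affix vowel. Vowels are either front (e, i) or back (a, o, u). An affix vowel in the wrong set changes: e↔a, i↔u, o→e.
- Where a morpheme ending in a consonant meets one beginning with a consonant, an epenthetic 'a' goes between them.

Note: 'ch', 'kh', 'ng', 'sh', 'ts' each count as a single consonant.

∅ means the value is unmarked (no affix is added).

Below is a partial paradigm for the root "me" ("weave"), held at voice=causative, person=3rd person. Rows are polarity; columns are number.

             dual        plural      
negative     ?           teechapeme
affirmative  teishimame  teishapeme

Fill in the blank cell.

voice = causative: zero marking, form stays me.
Attach number dual um- → umme.
Attach polarity negative ech- → echumme.
Attach person 3rd person te- → teechumme.
Apply vowel harmony: teechumme → teechimme.
Apply epenthesis: teechimme → teechimame.

teechimame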